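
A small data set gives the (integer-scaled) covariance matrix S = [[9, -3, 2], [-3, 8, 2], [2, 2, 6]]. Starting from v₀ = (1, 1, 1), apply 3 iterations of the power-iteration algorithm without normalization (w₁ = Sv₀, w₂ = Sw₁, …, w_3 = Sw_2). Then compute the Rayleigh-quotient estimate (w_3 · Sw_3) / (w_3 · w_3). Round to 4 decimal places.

w1 = Sv₀ = (8, 7, 10)
w2 = Sw1 = (71, 52, 90)
w3 = Sw2 = (663, 383, 786)
Sw3 = (6390, 2647, 6808)
w3·Sw3 = 663·6390 + 383·2647 + 786·6808 = 10601459; w3·w3 = 663·663 + 383·383 + 786·786 = 1204054
λ ≈ 10601459/1204054 = 8.8048

8.8048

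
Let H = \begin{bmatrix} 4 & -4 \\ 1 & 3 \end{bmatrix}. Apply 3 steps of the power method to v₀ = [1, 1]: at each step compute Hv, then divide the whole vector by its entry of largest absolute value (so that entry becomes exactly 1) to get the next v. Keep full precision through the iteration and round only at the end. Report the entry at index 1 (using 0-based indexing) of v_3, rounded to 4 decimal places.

Hv0 = (0.00000, 4.00000); divide by 4.00000 → v1 = (0.00000, 1.00000)
Hv1 = (-4.00000, 3.00000); divide by -4.00000 → v2 = (1.00000, -0.75000)
Hv2 = (7.00000, -1.25000); divide by 7.00000 → v3 = (1.00000, -0.17857)
Requested entry of v3: 20/-112 = -0.1786

-0.1786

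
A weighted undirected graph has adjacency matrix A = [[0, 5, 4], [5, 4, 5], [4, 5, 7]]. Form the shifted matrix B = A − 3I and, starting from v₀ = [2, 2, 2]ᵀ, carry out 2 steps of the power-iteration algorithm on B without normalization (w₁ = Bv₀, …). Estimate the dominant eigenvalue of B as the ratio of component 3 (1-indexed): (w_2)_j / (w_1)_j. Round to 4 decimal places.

10.0769

B = A − 3I has rows (-3, 5, 4); (5, 1, 5); (4, 5, 4)
w1 = Bv₀ = ((-3)·2 + 5·2 + 4·2; 5·2 + 1·2 + 5·2; 4·2 + 5·2 + 4·2) = (12, 22, 26)
w2 = Bw1 = ((-3)·12 + 5·22 + 4·26; 5·12 + 1·22 + 5·26; 4·12 + 5·22 + 4·26) = (178, 212, 262)
Ratio: 262/26 = 10.0769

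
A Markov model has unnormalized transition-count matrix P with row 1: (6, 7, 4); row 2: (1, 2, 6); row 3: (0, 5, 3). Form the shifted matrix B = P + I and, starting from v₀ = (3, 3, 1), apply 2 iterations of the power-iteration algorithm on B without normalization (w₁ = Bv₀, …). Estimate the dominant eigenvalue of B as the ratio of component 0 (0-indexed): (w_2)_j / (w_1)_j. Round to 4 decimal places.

B = P + I has rows (7, 7, 4); (1, 3, 6); (0, 5, 4)
w1 = Bv₀ = (46, 18, 19)
w2 = Bw1 = (524, 214, 166)
Ratio: 524/46 = 11.3913

11.3913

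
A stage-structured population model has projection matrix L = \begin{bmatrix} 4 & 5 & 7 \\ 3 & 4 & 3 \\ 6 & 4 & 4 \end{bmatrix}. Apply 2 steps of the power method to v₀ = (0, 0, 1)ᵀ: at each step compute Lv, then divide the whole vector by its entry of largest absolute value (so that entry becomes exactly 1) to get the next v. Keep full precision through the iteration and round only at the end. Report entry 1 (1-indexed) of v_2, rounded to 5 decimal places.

1.00000

Lv0 = (7.000000, 3.000000, 4.000000); divide by 7.000000 → v1 = (1.000000, 0.428571, 0.571429)
Lv1 = (10.142857, 6.428571, 10.000000); divide by 10.142857 → v2 = (1.000000, 0.633803, 0.985915)
Requested entry of v2: 71/71 = 1.00000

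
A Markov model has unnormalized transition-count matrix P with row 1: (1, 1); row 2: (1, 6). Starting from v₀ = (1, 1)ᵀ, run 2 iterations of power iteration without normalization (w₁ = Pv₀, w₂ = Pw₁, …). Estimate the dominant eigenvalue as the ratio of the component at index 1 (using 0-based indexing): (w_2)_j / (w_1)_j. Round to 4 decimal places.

w1 = Pv₀ = (1·1 + 1·1; 1·1 + 6·1) = (2, 7)
w2 = Pw1 = (1·2 + 1·7; 1·2 + 6·7) = (9, 44)
Ratio at component: 44 / 7 = 6.2857

6.2857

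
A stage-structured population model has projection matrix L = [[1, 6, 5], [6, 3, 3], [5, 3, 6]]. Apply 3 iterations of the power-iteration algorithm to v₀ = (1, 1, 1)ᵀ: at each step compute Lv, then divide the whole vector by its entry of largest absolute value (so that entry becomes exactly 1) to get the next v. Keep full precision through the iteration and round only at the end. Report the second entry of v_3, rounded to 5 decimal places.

Lv0 = (12.000000, 12.000000, 14.000000); divide by 14.000000 → v1 = (0.857143, 0.857143, 1.000000)
Lv1 = (11.000000, 10.714286, 12.857143); divide by 12.857143 → v2 = (0.855556, 0.833333, 1.000000)
Lv2 = (10.855556, 10.633333, 12.777778); divide by 12.777778 → v3 = (0.849565, 0.832174, 1.000000)
Requested entry of v3: 1914/2300 = 0.83217

0.83217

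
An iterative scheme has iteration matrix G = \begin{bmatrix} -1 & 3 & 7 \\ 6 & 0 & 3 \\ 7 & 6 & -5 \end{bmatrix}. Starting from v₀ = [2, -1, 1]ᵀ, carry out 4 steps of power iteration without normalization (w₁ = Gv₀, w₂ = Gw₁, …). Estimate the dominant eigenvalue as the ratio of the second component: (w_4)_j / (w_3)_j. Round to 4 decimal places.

w1 = Gv₀ = ((-1)·2 + 3·(-1) + 7·1; 6·2 + 0·(-1) + 3·1; 7·2 + 6·(-1) + (-5)·1) = (2, 15, 3)
w2 = Gw1 = ((-1)·2 + 3·15 + 7·3; 6·2 + 0·15 + 3·3; 7·2 + 6·15 + (-5)·3) = (64, 21, 89)
w3 = Gw2 = (622, 651, 129)
w4 = Gw3 = (2234, 4119, 7615)
Ratio at component: 4119 / 651 = 6.3272

6.3272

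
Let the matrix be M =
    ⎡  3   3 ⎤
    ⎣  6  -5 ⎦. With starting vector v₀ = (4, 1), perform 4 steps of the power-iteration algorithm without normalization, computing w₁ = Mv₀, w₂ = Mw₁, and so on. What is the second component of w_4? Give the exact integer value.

-1439

w1 = Mv₀ = (3·4 + 3·1; 6·4 + (-5)·1) = (15, 19)
w2 = Mw1 = (3·15 + 3·19; 6·15 + (-5)·19) = (102, -5)
w3 = Mw2 = (291, 637)
w4 = Mw3 = (2784, -1439)
The requested component of w4 is -1439.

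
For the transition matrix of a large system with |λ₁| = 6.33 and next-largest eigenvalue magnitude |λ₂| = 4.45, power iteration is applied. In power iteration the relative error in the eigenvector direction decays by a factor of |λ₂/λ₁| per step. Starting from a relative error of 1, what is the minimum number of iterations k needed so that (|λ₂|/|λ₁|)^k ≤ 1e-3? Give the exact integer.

|λ₂/λ₁| = 4.45/6.33 = 0.70300
Need k ≥ ln(1e-3) / ln(0.70300) = -6.9078 / -0.3524 ≈ 19.602
Smallest integer k satisfying the bound: 20

20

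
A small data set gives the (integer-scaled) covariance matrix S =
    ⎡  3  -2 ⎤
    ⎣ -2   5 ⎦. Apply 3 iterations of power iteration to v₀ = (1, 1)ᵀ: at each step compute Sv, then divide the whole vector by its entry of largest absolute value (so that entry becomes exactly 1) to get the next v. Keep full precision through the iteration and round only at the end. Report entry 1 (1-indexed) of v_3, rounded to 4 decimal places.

-0.4930

Sv0 = (1.00000, 3.00000); divide by 3.00000 → v1 = (0.33333, 1.00000)
Sv1 = (-1.00000, 4.33333); divide by 4.33333 → v2 = (-0.23077, 1.00000)
Sv2 = (-2.69231, 5.46154); divide by 5.46154 → v3 = (-0.49296, 1.00000)
Requested entry of v3: -35/71 = -0.4930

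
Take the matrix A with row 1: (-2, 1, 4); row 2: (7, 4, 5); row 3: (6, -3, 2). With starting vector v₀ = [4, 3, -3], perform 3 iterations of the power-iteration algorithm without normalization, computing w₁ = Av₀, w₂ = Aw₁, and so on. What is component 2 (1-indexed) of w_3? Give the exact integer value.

w1 = Av₀ = ((-2)·4 + 1·3 + 4·(-3); 7·4 + 4·3 + 5·(-3); 6·4 + (-3)·3 + 2·(-3)) = (-17, 25, 9)
w2 = Aw1 = ((-2)·(-17) + 1·25 + 4·9; 7·(-17) + 4·25 + 5·9; 6·(-17) + (-3)·25 + 2·9) = (95, 26, -159)
w3 = Aw2 = (-800, -26, 174)
The requested component of w3 is -26.

-26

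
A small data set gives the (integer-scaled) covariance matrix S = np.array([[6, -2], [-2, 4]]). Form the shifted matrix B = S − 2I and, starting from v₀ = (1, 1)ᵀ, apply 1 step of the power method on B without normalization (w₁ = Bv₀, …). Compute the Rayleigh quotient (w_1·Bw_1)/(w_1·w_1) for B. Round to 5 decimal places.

μ ≈ 4.00000

B = S − 2I has rows (4, -2); (-2, 2)
w1 = Bv₀ = (4·1 + (-2)·1; (-2)·1 + 2·1) = (2, 0)
Bw1 = (8, -4)
w1·Bw1 = 16; w1·w1 = 4; μ ≈ 16/4 = 4.00000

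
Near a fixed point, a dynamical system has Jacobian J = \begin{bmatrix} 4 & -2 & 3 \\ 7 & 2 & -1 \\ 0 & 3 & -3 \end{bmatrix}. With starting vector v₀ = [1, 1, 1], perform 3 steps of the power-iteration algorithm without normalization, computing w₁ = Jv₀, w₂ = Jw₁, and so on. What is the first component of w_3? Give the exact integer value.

w1 = Jv₀ = (4·1 + (-2)·1 + 3·1; 7·1 + 2·1 + (-1)·1; 0·1 + 3·1 + (-3)·1) = (5, 8, 0)
w2 = Jw1 = (4·5 + (-2)·8 + 3·0; 7·5 + 2·8 + (-1)·0; 0·5 + 3·8 + (-3)·0) = (4, 51, 24)
w3 = Jw2 = (-14, 106, 81)
The requested component of w3 is -14.

-14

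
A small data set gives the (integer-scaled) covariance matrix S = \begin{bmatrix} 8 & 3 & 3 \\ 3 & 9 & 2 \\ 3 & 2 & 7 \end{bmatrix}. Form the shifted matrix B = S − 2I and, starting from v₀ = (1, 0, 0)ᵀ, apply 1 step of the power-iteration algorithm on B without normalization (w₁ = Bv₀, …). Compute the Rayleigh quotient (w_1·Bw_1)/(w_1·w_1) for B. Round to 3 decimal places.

B = S − 2I has rows (6, 3, 3); (3, 7, 2); (3, 2, 5)
w1 = Bv₀ = (6·1 + 3·0 + 3·0; 3·1 + 7·0 + 2·0; 3·1 + 2·0 + 5·0) = (6, 3, 3)
Bw1 = (54, 45, 39)
w1·Bw1 = 576; w1·w1 = 54; μ ≈ 576/54 = 10.667

10.667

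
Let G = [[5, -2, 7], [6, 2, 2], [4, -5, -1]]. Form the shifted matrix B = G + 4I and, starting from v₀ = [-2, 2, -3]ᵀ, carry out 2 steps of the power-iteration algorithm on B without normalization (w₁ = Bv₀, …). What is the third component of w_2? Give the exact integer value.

B = G + 4I has rows (9, -2, 7); (6, 6, 2); (4, -5, 3)
w1 = Bv₀ = (-43, -6, -27)
w2 = Bw1 = (-564, -348, -223)
Requested component of w2: -223

-223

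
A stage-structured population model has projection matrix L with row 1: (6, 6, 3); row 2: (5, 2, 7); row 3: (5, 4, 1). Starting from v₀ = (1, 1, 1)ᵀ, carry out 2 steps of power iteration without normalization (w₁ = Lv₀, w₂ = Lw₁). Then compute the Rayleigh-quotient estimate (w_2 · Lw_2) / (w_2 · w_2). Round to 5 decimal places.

w1 = Lv₀ = (6·1 + 6·1 + 3·1; 5·1 + 2·1 + 7·1; 5·1 + 4·1 + 1·1) = (15, 14, 10)
w2 = Lw1 = (6·15 + 6·14 + 3·10; 5·15 + 2·14 + 7·10; 5·15 + 4·14 + 1·10) = (204, 173, 141)
Lw2 = (2685, 2353, 1853)
w2·Lw2 = 204·2685 + 173·2353 + 141·1853 = 1216082; w2·w2 = 204·204 + 173·173 + 141·141 = 91426
λ ≈ 1216082/91426 = 13.30127

λ ≈ 13.30127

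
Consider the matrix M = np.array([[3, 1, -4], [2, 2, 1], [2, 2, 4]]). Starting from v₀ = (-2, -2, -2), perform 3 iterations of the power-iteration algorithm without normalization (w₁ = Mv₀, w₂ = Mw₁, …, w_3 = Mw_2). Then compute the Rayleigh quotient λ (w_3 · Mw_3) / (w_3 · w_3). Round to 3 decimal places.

w1 = Mv₀ = (3·(-2) + 1·(-2) + (-4)·(-2); 2·(-2) + 2·(-2) + 1·(-2); 2·(-2) + 2·(-2) + 4·(-2)) = (0, -10, -16)
w2 = Mw1 = (3·0 + 1·(-10) + (-4)·(-16); 2·0 + 2·(-10) + 1·(-16); 2·0 + 2·(-10) + 4·(-16)) = (54, -36, -84)
w3 = Mw2 = (462, -48, -300)
Mw3 = (2538, 528, -372)
w3·Mw3 = 462·2538 + (-48)·528 + (-300)·(-372) = 1258812; w3·w3 = 462·462 + (-48)·(-48) + (-300)·(-300) = 305748
λ ≈ 1258812/305748 = 4.117

4.117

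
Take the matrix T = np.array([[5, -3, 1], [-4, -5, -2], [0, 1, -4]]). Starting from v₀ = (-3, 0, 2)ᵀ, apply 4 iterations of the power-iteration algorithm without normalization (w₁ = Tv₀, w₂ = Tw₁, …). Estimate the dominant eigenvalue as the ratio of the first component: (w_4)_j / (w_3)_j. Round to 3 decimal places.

w1 = Tv₀ = (-13, 8, -8)
w2 = Tw1 = (-97, 28, 40)
w3 = Tw2 = (-529, 168, -132)
w4 = Tw3 = (-3281, 1540, 696)
Ratio at component: -3281 / -529 = 6.202

λ ≈ 6.202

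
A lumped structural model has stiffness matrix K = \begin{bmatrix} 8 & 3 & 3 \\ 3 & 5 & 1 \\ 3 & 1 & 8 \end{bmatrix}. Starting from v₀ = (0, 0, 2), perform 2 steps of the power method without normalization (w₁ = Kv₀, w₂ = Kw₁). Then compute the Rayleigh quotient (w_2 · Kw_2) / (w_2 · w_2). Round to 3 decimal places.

11.642

w1 = Kv₀ = (8·0 + 3·0 + 3·2; 3·0 + 5·0 + 1·2; 3·0 + 1·0 + 8·2) = (6, 2, 16)
w2 = Kw1 = (8·6 + 3·2 + 3·16; 3·6 + 5·2 + 1·16; 3·6 + 1·2 + 8·16) = (102, 44, 148)
Kw2 = (1392, 674, 1534)
w2·Kw2 = 102·1392 + 44·674 + 148·1534 = 398672; w2·w2 = 102·102 + 44·44 + 148·148 = 34244
λ ≈ 398672/34244 = 11.642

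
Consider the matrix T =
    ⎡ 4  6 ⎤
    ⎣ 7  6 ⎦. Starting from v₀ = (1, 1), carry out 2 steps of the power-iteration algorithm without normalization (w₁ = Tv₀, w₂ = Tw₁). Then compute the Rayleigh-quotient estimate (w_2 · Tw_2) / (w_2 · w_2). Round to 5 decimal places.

11.55945

w1 = Tv₀ = (4·1 + 6·1; 7·1 + 6·1) = (10, 13)
w2 = Tw1 = (4·10 + 6·13; 7·10 + 6·13) = (118, 148)
Tw2 = (1360, 1714)
w2·Tw2 = 118·1360 + 148·1714 = 414152; w2·w2 = 118·118 + 148·148 = 35828
λ ≈ 414152/35828 = 11.55945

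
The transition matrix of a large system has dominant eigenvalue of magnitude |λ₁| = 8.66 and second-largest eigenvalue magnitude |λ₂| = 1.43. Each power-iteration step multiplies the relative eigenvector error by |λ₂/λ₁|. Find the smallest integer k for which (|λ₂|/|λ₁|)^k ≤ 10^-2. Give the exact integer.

|λ₂/λ₁| = 1.43/8.66 = 0.16513
Need k ≥ ln(10^-2) / ln(0.16513) = -4.6052 / -1.8010 ≈ 2.557
Smallest integer k satisfying the bound: 3

3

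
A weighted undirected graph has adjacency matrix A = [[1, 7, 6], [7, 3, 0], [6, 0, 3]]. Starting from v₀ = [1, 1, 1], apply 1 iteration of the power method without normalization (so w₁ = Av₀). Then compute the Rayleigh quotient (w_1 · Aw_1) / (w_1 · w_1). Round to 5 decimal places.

w1 = Av₀ = (14, 10, 9)
Aw1 = (138, 128, 111)
w1·Aw1 = 14·138 + 10·128 + 9·111 = 4211; w1·w1 = 14·14 + 10·10 + 9·9 = 377
λ ≈ 4211/377 = 11.16976

11.16976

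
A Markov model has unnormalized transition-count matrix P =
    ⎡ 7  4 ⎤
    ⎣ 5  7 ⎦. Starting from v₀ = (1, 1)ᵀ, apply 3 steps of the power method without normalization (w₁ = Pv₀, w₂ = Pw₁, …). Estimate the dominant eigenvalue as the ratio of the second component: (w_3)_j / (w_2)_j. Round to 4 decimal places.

11.4964

w1 = Pv₀ = (11, 12)
w2 = Pw1 = (125, 139)
w3 = Pw2 = (1431, 1598)
Ratio at component: 1598 / 139 = 11.4964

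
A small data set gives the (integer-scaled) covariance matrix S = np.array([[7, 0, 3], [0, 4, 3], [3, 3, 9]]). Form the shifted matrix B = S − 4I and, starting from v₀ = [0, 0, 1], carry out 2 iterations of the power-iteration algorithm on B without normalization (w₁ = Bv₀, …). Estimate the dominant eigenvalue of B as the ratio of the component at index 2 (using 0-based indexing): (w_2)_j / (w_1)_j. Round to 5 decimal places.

μ ≈ 8.60000

B = S − 4I has rows (3, 0, 3); (0, 0, 3); (3, 3, 5)
w1 = Bv₀ = (3, 3, 5)
w2 = Bw1 = (24, 15, 43)
Ratio: 43/5 = 8.60000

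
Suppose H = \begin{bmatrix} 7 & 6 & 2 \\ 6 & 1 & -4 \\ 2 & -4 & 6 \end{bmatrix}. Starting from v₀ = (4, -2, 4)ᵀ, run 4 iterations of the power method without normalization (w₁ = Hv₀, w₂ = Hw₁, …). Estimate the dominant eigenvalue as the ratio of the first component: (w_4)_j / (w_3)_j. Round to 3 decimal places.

w1 = Hv₀ = (7·4 + 6·(-2) + 2·4; 6·4 + 1·(-2) + (-4)·4; 2·4 + (-4)·(-2) + 6·4) = (24, 6, 40)
w2 = Hw1 = (7·24 + 6·6 + 2·40; 6·24 + 1·6 + (-4)·40; 2·24 + (-4)·6 + 6·40) = (284, -10, 264)
w3 = Hw2 = (2456, 638, 2192)
w4 = Hw3 = (25404, 6606, 15512)
Ratio at component: 25404 / 2456 = 10.344

10.344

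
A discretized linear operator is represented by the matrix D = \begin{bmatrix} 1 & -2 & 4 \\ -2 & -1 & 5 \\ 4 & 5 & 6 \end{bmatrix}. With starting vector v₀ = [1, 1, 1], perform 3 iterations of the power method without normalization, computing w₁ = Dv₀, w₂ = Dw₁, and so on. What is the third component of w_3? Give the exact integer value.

w1 = Dv₀ = (3, 2, 15)
w2 = Dw1 = (59, 67, 112)
w3 = Dw2 = (373, 375, 1243)
The requested component of w3 is 1243.

1243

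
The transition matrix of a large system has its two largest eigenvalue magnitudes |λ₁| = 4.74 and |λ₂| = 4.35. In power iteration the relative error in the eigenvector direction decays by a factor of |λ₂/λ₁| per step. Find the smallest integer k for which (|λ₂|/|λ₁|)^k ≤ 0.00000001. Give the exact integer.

215

|λ₂/λ₁| = 4.35/4.74 = 0.91772
Need k ≥ ln(0.00000001) / ln(0.91772) = -18.4207 / -0.0859 ≈ 214.540
Smallest integer k satisfying the bound: 215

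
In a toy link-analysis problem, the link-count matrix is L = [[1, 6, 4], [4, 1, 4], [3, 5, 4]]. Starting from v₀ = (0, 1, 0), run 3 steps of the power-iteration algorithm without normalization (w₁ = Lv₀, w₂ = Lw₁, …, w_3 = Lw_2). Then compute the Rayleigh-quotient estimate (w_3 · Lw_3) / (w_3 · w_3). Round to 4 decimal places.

w1 = Lv₀ = (1·0 + 6·1 + 4·0; 4·0 + 1·1 + 4·0; 3·0 + 5·1 + 4·0) = (6, 1, 5)
w2 = Lw1 = (1·6 + 6·1 + 4·5; 4·6 + 1·1 + 4·5; 3·6 + 5·1 + 4·5) = (32, 45, 43)
w3 = Lw2 = (474, 345, 493)
Lw3 = (4516, 4213, 5119)
w3·Lw3 = 474·4516 + 345·4213 + 493·5119 = 6117736; w3·w3 = 474·474 + 345·345 + 493·493 = 586750
λ ≈ 6117736/586750 = 10.4265

10.4265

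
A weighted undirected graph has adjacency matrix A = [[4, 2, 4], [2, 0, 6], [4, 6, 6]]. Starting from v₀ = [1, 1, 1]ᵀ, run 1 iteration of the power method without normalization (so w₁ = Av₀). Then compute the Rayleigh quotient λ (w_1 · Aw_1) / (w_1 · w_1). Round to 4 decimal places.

λ ≈ 12.0762

w1 = Av₀ = (10, 8, 16)
Aw1 = (120, 116, 184)
w1·Aw1 = 10·120 + 8·116 + 16·184 = 5072; w1·w1 = 10·10 + 8·8 + 16·16 = 420
λ ≈ 5072/420 = 12.0762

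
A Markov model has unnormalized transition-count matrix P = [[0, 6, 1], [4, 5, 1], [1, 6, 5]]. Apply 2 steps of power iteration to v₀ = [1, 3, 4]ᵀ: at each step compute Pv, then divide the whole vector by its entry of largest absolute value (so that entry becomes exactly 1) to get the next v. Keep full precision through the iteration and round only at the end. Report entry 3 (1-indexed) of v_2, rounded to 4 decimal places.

Pv0 = (22.00000, 23.00000, 39.00000); divide by 39.00000 → v1 = (0.56410, 0.58974, 1.00000)
Pv1 = (4.53846, 6.20513, 9.10256); divide by 9.10256 → v2 = (0.49859, 0.68169, 1.00000)
Requested entry of v2: 355/355 = 1.0000

1.0000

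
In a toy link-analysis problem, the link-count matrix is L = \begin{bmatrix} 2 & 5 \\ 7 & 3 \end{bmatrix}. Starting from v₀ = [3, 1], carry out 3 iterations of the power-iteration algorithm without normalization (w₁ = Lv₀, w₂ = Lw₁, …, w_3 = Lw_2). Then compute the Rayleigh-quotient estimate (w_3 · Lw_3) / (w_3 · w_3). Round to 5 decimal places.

λ ≈ 8.33745

w1 = Lv₀ = (2·3 + 5·1; 7·3 + 3·1) = (11, 24)
w2 = Lw1 = (2·11 + 5·24; 7·11 + 3·24) = (142, 149)
w3 = Lw2 = (1029, 1441)
Lw3 = (9263, 11526)
w3·Lw3 = 1029·9263 + 1441·11526 = 26140593; w3·w3 = 1029·1029 + 1441·1441 = 3135322
λ ≈ 26140593/3135322 = 8.33745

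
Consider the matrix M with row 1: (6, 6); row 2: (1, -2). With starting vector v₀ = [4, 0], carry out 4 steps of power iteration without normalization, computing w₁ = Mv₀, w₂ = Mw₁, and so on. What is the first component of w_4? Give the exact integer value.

w1 = Mv₀ = (6·4 + 6·0; 1·4 + (-2)·0) = (24, 4)
w2 = Mw1 = (6·24 + 6·4; 1·24 + (-2)·4) = (168, 16)
w3 = Mw2 = (1104, 136)
w4 = Mw3 = (7440, 832)
The requested component of w4 is 7440.

7440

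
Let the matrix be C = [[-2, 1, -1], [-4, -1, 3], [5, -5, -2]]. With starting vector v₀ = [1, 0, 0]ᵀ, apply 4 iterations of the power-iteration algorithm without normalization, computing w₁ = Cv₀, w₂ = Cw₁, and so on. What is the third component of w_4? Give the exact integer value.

w1 = Cv₀ = ((-2)·1 + 1·0 + (-1)·0; (-4)·1 + (-1)·0 + 3·0; 5·1 + (-5)·0 + (-2)·0) = (-2, -4, 5)
w2 = Cw1 = ((-2)·(-2) + 1·(-4) + (-1)·5; (-4)·(-2) + (-1)·(-4) + 3·5; 5·(-2) + (-5)·(-4) + (-2)·5) = (-5, 27, 0)
w3 = Cw2 = (37, -7, -160)
w4 = Cw3 = (79, -621, 540)
The requested component of w4 is 540.

540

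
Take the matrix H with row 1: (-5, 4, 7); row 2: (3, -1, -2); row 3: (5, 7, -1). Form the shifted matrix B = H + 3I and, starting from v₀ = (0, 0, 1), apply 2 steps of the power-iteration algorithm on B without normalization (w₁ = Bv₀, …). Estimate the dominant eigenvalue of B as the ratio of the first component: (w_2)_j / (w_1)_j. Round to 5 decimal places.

B = H + 3I has rows (-2, 4, 7); (3, 2, -2); (5, 7, 2)
w1 = Bv₀ = ((-2)·0 + 4·0 + 7·1; 3·0 + 2·0 + (-2)·1; 5·0 + 7·0 + 2·1) = (7, -2, 2)
w2 = Bw1 = ((-2)·7 + 4·(-2) + 7·2; 3·7 + 2·(-2) + (-2)·2; 5·7 + 7·(-2) + 2·2) = (-8, 13, 25)
Ratio: -8/7 = -1.14286

μ ≈ -1.14286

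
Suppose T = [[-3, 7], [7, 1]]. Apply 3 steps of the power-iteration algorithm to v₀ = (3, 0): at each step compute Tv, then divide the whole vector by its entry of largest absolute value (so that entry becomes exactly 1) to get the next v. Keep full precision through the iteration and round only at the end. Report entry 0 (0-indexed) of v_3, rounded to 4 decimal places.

Tv0 = (-9.00000, 21.00000); divide by 21.00000 → v1 = (-0.42857, 1.00000)
Tv1 = (8.28571, -2.00000); divide by 8.28571 → v2 = (1.00000, -0.24138)
Tv2 = (-4.68966, 6.75862); divide by 6.75862 → v3 = (-0.69388, 1.00000)
Requested entry of v3: -816/1176 = -0.6939

-0.6939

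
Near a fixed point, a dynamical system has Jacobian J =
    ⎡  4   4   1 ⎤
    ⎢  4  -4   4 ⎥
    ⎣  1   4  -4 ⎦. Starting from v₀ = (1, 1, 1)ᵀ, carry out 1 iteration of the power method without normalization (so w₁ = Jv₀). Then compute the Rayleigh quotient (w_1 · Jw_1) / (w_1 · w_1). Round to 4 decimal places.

w1 = Jv₀ = (4·1 + 4·1 + 1·1; 4·1 + (-4)·1 + 4·1; 1·1 + 4·1 + (-4)·1) = (9, 4, 1)
Jw1 = (53, 24, 21)
w1·Jw1 = 9·53 + 4·24 + 1·21 = 594; w1·w1 = 9·9 + 4·4 + 1·1 = 98
λ ≈ 594/98 = 6.0612

λ ≈ 6.0612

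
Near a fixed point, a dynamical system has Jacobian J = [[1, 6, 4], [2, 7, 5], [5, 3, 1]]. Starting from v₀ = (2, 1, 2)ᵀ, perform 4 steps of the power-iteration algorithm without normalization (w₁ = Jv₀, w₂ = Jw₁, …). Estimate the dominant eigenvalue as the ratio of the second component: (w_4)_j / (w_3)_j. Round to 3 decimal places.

λ ≈ 11.834

w1 = Jv₀ = (16, 21, 15)
w2 = Jw1 = (202, 254, 158)
w3 = Jw2 = (2358, 2972, 1930)
w4 = Jw3 = (27910, 35170, 22636)
Ratio at component: 35170 / 2972 = 11.834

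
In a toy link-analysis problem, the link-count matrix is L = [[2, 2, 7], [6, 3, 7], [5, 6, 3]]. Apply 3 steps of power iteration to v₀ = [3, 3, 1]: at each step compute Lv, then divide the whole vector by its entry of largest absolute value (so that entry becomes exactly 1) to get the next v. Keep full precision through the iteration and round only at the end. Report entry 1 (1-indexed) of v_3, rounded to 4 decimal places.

Lv0 = (19.00000, 34.00000, 36.00000); divide by 36.00000 → v1 = (0.52778, 0.94444, 1.00000)
Lv1 = (9.94444, 13.00000, 11.30556); divide by 13.00000 → v2 = (0.76496, 1.00000, 0.86966)
Lv2 = (9.61752, 13.67735, 12.43376); divide by 13.67735 → v3 = (0.70317, 1.00000, 0.90908)
Requested entry of v3: 4501/6401 = 0.7032

0.7032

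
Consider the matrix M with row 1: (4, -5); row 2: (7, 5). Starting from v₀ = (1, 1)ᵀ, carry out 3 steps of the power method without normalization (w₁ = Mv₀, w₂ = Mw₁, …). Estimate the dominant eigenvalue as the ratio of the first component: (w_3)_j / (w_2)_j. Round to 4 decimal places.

w1 = Mv₀ = (-1, 12)
w2 = Mw1 = (-64, 53)
w3 = Mw2 = (-521, -183)
Ratio at component: -521 / -64 = 8.1406

8.1406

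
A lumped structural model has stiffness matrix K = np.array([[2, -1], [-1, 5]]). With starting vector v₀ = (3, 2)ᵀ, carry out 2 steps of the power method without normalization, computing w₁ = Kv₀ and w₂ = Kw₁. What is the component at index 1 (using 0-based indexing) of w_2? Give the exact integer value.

31

w1 = Kv₀ = (4, 7)
w2 = Kw1 = (1, 31)
The requested component of w2 is 31.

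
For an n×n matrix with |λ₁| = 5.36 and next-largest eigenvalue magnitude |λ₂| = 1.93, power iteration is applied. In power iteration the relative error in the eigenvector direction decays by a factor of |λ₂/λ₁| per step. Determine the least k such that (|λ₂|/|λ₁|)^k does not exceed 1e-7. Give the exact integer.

16

|λ₂/λ₁| = 1.93/5.36 = 0.36007
Need k ≥ ln(1e-7) / ln(0.36007) = -16.1181 / -1.0214 ≈ 15.780
Smallest integer k satisfying the bound: 16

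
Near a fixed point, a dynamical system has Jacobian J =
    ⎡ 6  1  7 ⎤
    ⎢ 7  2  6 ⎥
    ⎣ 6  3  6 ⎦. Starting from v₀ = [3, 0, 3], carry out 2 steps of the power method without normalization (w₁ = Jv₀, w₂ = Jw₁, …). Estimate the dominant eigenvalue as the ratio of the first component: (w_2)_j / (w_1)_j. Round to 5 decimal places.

w1 = Jv₀ = (6·3 + 1·0 + 7·3; 7·3 + 2·0 + 6·3; 6·3 + 3·0 + 6·3) = (39, 39, 36)
w2 = Jw1 = (6·39 + 1·39 + 7·36; 7·39 + 2·39 + 6·36; 6·39 + 3·39 + 6·36) = (525, 567, 567)
Ratio at component: 525 / 39 = 13.46154

13.46154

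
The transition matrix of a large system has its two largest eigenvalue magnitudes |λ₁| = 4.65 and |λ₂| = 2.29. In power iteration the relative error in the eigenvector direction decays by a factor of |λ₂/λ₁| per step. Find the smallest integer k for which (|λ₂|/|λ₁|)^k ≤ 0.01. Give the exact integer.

|λ₂/λ₁| = 2.29/4.65 = 0.49247
Need k ≥ ln(0.01) / ln(0.49247) = -4.6052 / -0.7083 ≈ 6.502
Smallest integer k satisfying the bound: 7

7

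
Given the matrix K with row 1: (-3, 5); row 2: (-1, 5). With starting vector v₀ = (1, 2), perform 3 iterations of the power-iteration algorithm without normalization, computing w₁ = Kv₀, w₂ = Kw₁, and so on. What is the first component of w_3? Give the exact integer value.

w1 = Kv₀ = ((-3)·1 + 5·2; (-1)·1 + 5·2) = (7, 9)
w2 = Kw1 = ((-3)·7 + 5·9; (-1)·7 + 5·9) = (24, 38)
w3 = Kw2 = (118, 166)
The requested component of w3 is 118.

118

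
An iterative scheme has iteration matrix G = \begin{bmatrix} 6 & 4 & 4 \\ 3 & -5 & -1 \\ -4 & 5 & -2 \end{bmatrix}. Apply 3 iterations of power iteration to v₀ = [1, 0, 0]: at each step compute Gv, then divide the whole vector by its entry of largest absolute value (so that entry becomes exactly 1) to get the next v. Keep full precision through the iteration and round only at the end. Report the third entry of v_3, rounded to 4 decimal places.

Gv0 = (6.00000, 3.00000, -4.00000); divide by 6.00000 → v1 = (1.00000, 0.50000, -0.66667)
Gv1 = (5.33333, 1.16667, -0.16667); divide by 5.33333 → v2 = (1.00000, 0.21875, -0.03125)
Gv2 = (6.75000, 1.93750, -2.84375); divide by 6.75000 → v3 = (1.00000, 0.28704, -0.42130)
Requested entry of v3: -91/216 = -0.4213

-0.4213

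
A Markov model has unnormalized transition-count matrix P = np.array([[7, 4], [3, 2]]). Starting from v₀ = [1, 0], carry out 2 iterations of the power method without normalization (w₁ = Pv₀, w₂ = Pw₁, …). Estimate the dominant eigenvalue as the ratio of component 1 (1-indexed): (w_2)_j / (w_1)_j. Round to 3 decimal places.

8.714

w1 = Pv₀ = (7, 3)
w2 = Pw1 = (61, 27)
Ratio at component: 61 / 7 = 8.714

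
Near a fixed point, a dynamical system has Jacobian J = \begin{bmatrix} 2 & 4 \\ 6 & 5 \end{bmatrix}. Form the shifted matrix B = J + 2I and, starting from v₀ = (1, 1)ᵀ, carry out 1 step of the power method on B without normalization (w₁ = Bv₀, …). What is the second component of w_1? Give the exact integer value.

13

B = J + 2I has rows (4, 4); (6, 7)
w1 = Bv₀ = (8, 13)
Requested component of w1: 13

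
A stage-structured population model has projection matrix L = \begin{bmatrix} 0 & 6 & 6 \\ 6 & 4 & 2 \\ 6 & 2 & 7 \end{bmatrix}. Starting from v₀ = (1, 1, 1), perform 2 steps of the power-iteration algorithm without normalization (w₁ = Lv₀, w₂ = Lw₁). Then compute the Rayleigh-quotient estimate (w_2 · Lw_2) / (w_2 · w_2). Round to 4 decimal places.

w1 = Lv₀ = (12, 12, 15)
w2 = Lw1 = (162, 150, 201)
Lw2 = (2106, 1974, 2679)
w2·Lw2 = 162·2106 + 150·1974 + 201·2679 = 1175751; w2·w2 = 162·162 + 150·150 + 201·201 = 89145
λ ≈ 1175751/89145 = 13.1892

13.1892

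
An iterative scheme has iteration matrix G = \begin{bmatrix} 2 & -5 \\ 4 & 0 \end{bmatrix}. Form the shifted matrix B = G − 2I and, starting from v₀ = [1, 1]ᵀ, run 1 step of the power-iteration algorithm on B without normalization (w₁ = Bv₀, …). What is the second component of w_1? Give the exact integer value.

2

B = G − 2I has rows (0, -5); (4, -2)
w1 = Bv₀ = (-5, 2)
Requested component of w1: 2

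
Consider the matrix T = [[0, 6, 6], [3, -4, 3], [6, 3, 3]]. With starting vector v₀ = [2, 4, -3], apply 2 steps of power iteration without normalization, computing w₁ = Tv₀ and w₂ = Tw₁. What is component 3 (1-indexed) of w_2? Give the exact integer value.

24

w1 = Tv₀ = (6, -19, 15)
w2 = Tw1 = (-24, 139, 24)
The requested component of w2 is 24.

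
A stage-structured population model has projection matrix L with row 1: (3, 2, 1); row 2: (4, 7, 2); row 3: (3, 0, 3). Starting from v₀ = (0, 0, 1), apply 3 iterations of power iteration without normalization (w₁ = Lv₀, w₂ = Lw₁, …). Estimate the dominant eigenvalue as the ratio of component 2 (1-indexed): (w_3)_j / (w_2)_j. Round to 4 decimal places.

λ ≈ 9.6667

w1 = Lv₀ = (3·0 + 2·0 + 1·1; 4·0 + 7·0 + 2·1; 3·0 + 0·0 + 3·1) = (1, 2, 3)
w2 = Lw1 = (3·1 + 2·2 + 1·3; 4·1 + 7·2 + 2·3; 3·1 + 0·2 + 3·3) = (10, 24, 12)
w3 = Lw2 = (90, 232, 66)
Ratio at component: 232 / 24 = 9.6667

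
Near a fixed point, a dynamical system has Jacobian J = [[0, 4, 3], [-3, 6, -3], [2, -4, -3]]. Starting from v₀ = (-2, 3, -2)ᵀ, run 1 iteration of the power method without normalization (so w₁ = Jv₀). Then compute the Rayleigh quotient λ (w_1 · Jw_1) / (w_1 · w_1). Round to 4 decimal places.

6.8340

w1 = Jv₀ = (0·(-2) + 4·3 + 3·(-2); (-3)·(-2) + 6·3 + (-3)·(-2); 2·(-2) + (-4)·3 + (-3)·(-2)) = (6, 30, -10)
Jw1 = (90, 192, -78)
w1·Jw1 = 6·90 + 30·192 + (-10)·(-78) = 7080; w1·w1 = 6·6 + 30·30 + (-10)·(-10) = 1036
λ ≈ 7080/1036 = 6.8340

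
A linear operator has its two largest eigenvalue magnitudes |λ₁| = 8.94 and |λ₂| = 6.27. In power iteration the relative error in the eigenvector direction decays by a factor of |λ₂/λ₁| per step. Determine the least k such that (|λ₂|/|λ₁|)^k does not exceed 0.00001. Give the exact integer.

33

|λ₂/λ₁| = 6.27/8.94 = 0.70134
Need k ≥ ln(0.00001) / ln(0.70134) = -11.5129 / -0.3548 ≈ 32.453
Smallest integer k satisfying the bound: 33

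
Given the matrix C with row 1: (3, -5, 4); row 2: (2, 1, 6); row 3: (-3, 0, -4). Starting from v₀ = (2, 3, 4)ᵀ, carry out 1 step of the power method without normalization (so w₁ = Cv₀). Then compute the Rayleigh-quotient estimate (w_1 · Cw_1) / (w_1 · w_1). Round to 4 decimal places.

λ ≈ -3.8320

w1 = Cv₀ = (3·2 + (-5)·3 + 4·4; 2·2 + 1·3 + 6·4; (-3)·2 + 0·3 + (-4)·4) = (7, 31, -22)
Cw1 = (-222, -87, 67)
w1·Cw1 = 7·(-222) + 31·(-87) + (-22)·67 = -5725; w1·w1 = 7·7 + 31·31 + (-22)·(-22) = 1494
λ ≈ -5725/1494 = -3.8320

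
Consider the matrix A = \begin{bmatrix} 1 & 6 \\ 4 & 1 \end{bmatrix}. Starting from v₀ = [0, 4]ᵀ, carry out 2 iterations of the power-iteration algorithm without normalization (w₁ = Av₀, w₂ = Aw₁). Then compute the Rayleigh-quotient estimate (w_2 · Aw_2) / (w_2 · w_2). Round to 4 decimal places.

w1 = Av₀ = (24, 4)
w2 = Aw1 = (48, 100)
Aw2 = (648, 292)
w2·Aw2 = 48·648 + 100·292 = 60304; w2·w2 = 48·48 + 100·100 = 12304
λ ≈ 60304/12304 = 4.9012

λ ≈ 4.9012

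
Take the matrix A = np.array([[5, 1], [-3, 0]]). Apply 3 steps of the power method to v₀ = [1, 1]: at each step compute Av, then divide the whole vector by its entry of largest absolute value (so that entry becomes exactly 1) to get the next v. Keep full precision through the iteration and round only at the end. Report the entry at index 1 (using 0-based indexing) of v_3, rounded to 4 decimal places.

Av0 = (6.00000, -3.00000); divide by 6.00000 → v1 = (1.00000, -0.50000)
Av1 = (4.50000, -3.00000); divide by 4.50000 → v2 = (1.00000, -0.66667)
Av2 = (4.33333, -3.00000); divide by 4.33333 → v3 = (1.00000, -0.69231)
Requested entry of v3: -81/117 = -0.6923

-0.6923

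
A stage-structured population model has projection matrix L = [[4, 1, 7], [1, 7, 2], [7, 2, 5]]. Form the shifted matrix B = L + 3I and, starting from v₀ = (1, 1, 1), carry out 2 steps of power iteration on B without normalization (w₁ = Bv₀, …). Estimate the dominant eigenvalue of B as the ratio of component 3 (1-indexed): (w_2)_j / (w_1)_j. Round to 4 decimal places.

15.7059

B = L + 3I has rows (7, 1, 7); (1, 10, 2); (7, 2, 8)
w1 = Bv₀ = (15, 13, 17)
w2 = Bw1 = (237, 179, 267)
Ratio: 267/17 = 15.7059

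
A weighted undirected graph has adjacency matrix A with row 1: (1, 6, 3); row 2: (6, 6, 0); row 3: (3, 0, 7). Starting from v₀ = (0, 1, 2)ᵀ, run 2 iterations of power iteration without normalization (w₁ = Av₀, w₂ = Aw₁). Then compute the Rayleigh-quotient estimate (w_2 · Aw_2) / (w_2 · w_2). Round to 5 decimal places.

w1 = Av₀ = (1·0 + 6·1 + 3·2; 6·0 + 6·1 + 0·2; 3·0 + 0·1 + 7·2) = (12, 6, 14)
w2 = Aw1 = (1·12 + 6·6 + 3·14; 6·12 + 6·6 + 0·14; 3·12 + 0·6 + 7·14) = (90, 108, 134)
Aw2 = (1140, 1188, 1208)
w2·Aw2 = 90·1140 + 108·1188 + 134·1208 = 392776; w2·w2 = 90·90 + 108·108 + 134·134 = 37720
λ ≈ 392776/37720 = 10.41294

λ ≈ 10.41294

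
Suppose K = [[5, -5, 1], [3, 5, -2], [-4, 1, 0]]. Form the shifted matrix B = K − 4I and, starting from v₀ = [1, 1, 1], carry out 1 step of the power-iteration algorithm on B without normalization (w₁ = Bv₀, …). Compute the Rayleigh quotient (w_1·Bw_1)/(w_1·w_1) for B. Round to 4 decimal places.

B = K − 4I has rows (1, -5, 1); (3, 1, -2); (-4, 1, -4)
w1 = Bv₀ = (1·1 + (-5)·1 + 1·1; 3·1 + 1·1 + (-2)·1; (-4)·1 + 1·1 + (-4)·1) = (-3, 2, -7)
Bw1 = (-20, 7, 42)
w1·Bw1 = -220; w1·w1 = 62; μ ≈ -220/62 = -3.5484

-3.5484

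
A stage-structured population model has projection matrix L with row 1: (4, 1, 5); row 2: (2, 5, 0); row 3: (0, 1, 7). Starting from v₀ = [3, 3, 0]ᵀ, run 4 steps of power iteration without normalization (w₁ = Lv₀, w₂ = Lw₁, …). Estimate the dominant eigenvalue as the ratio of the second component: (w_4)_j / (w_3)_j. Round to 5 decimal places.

6.68166

w1 = Lv₀ = (4·3 + 1·3 + 5·0; 2·3 + 5·3 + 0·0; 0·3 + 1·3 + 7·0) = (15, 21, 3)
w2 = Lw1 = (4·15 + 1·21 + 5·3; 2·15 + 5·21 + 0·3; 0·15 + 1·21 + 7·3) = (96, 135, 42)
w3 = Lw2 = (729, 867, 429)
w4 = Lw3 = (5928, 5793, 3870)
Ratio at component: 5793 / 867 = 6.68166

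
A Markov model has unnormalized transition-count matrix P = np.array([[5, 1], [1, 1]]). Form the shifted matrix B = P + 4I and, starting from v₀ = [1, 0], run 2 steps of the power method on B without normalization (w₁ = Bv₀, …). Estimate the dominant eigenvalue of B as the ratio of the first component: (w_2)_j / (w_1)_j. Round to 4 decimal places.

B = P + 4I has rows (9, 1); (1, 5)
w1 = Bv₀ = (9·1 + 1·0; 1·1 + 5·0) = (9, 1)
w2 = Bw1 = (9·9 + 1·1; 1·9 + 5·1) = (82, 14)
Ratio: 82/9 = 9.1111

9.1111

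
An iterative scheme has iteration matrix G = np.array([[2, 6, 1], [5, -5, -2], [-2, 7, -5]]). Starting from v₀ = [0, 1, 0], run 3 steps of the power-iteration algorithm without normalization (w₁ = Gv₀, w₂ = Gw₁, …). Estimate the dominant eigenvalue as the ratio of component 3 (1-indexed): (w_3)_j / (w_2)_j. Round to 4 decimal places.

w1 = Gv₀ = (2·0 + 6·1 + 1·0; 5·0 + (-5)·1 + (-2)·0; (-2)·0 + 7·1 + (-5)·0) = (6, -5, 7)
w2 = Gw1 = (2·6 + 6·(-5) + 1·7; 5·6 + (-5)·(-5) + (-2)·7; (-2)·6 + 7·(-5) + (-5)·7) = (-11, 41, -82)
w3 = Gw2 = (142, -96, 719)
Ratio at component: 719 / -82 = -8.7683

λ ≈ -8.7683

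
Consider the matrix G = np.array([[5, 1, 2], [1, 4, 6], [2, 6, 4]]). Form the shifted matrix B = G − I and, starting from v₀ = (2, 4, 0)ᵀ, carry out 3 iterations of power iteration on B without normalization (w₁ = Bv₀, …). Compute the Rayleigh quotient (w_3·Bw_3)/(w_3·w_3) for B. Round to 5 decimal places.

B = G − I has rows (4, 1, 2); (1, 3, 6); (2, 6, 3)
w1 = Bv₀ = (12, 14, 28)
w2 = Bw1 = (118, 222, 192)
w3 = Bw2 = (1078, 1936, 2144)
Bw3 = (10536, 19750, 20204)
w3·Bw3 = 92911184; w3·w3 = 9506916; μ ≈ 92911184/9506916 = 9.77301

9.77301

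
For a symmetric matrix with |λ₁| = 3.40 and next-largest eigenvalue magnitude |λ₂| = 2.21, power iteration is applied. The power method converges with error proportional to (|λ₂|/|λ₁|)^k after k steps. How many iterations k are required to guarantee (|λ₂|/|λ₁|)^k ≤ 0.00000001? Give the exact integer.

43

|λ₂/λ₁| = 2.21/3.40 = 0.65000
Need k ≥ ln(0.00000001) / ln(0.65000) = -18.4207 / -0.4308 ≈ 42.761
Smallest integer k satisfying the bound: 43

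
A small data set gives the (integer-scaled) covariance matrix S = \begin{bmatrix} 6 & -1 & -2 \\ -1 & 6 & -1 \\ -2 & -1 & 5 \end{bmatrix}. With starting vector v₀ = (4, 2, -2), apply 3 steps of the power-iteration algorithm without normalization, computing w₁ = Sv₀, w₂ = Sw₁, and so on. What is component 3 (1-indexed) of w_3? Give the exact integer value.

-1236

w1 = Sv₀ = (6·4 + (-1)·2 + (-2)·(-2); (-1)·4 + 6·2 + (-1)·(-2); (-2)·4 + (-1)·2 + 5·(-2)) = (26, 10, -20)
w2 = Sw1 = (6·26 + (-1)·10 + (-2)·(-20); (-1)·26 + 6·10 + (-1)·(-20); (-2)·26 + (-1)·10 + 5·(-20)) = (186, 54, -162)
w3 = Sw2 = (1386, 300, -1236)
The requested component of w3 is -1236.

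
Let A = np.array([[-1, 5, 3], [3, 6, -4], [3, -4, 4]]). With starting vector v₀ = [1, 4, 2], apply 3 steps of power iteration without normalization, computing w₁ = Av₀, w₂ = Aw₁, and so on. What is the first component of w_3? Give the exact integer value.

w1 = Av₀ = ((-1)·1 + 5·4 + 3·2; 3·1 + 6·4 + (-4)·2; 3·1 + (-4)·4 + 4·2) = (25, 19, -5)
w2 = Aw1 = ((-1)·25 + 5·19 + 3·(-5); 3·25 + 6·19 + (-4)·(-5); 3·25 + (-4)·19 + 4·(-5)) = (55, 209, -21)
w3 = Aw2 = (927, 1503, -755)
The requested component of w3 is 927.

927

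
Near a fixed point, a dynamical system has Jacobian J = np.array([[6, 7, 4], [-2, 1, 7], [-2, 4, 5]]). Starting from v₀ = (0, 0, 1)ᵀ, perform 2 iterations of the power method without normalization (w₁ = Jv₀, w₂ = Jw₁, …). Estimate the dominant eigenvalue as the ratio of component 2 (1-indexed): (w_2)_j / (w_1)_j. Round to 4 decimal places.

w1 = Jv₀ = (4, 7, 5)
w2 = Jw1 = (93, 34, 45)
Ratio at component: 34 / 7 = 4.8571

λ ≈ 4.8571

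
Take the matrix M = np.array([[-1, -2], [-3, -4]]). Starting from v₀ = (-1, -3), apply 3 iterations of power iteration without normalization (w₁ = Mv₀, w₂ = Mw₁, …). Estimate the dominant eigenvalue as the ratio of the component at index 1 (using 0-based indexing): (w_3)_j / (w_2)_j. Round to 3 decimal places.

λ ≈ -5.370

w1 = Mv₀ = ((-1)·(-1) + (-2)·(-3); (-3)·(-1) + (-4)·(-3)) = (7, 15)
w2 = Mw1 = ((-1)·7 + (-2)·15; (-3)·7 + (-4)·15) = (-37, -81)
w3 = Mw2 = (199, 435)
Ratio at component: 435 / -81 = -5.370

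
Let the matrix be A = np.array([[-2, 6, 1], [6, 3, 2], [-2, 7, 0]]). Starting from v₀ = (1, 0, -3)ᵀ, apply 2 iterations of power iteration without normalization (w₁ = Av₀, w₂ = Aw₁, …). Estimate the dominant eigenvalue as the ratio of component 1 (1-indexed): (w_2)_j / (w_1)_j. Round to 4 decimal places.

w1 = Av₀ = ((-2)·1 + 6·0 + 1·(-3); 6·1 + 3·0 + 2·(-3); (-2)·1 + 7·0 + 0·(-3)) = (-5, 0, -2)
w2 = Aw1 = ((-2)·(-5) + 6·0 + 1·(-2); 6·(-5) + 3·0 + 2·(-2); (-2)·(-5) + 7·0 + 0·(-2)) = (8, -34, 10)
Ratio at component: 8 / -5 = -1.6000

λ ≈ -1.6000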